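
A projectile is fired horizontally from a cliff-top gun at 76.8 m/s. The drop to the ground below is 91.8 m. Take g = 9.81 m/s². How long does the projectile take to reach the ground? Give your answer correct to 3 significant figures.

The horizontal speed doesn't affect the fall. With v_y0 = 0, h = ½ g t².
t = √(2 × 91.8 / 9.81) = √18.72 = 4.33 s.

4.33 s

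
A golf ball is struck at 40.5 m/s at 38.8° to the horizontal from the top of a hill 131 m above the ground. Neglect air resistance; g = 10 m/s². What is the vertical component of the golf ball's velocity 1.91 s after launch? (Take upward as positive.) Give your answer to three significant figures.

Initial vertical component: v_y0 = 40.5 sin 38.8° = 25.38 m/s.
v_y(t) = v_y0 − g t = 25.38 − 10 × 1.91 = 6.28 m/s.

6.28 m/s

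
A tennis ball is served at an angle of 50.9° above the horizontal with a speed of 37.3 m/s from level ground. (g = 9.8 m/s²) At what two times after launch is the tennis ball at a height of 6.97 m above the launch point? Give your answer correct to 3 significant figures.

0.251 s and 5.66 s

v_y0 = 37.3 sin 50.9° = 28.95 m/s.
Set y = v_y0 t − ½ g t² = 6.97: 4.900 t² − 28.95 t + 6.97 = 0.
t = [28.95 ± √(838.1 − 136.6)] / 9.8 = (28.95 ± 26.49) / 9.8, giving t = 0.251 s or t = 5.66 s.
So the tennis ball is at 6.97 m at t = 0.251 s (rising) and t = 5.66 s (falling).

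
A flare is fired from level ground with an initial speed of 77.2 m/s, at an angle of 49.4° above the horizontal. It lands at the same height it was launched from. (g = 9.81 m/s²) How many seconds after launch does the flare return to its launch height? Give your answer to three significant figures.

12.0 s

Vertical component: v_y = 77.2 sin 49.4° = 58.62 m/s.
For a projectile landing at launch height, time of flight is t = 2 v_y / g = 2 × 58.62 / 9.81 = 12.0 s.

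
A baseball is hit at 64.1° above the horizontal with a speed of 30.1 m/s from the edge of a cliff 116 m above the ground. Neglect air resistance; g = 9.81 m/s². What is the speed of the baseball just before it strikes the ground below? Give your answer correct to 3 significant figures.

56.4 m/s

v_x = 30.1 cos 64.1° = 13.15 m/s is unchanged throughout.
For the vertical component, v_y² = v_y0² + 2 g h = (27.08)² + 2×9.81×116 = 3009, so |v_y| = 54.85 m/s.
Impact speed = √(v_x² + v_y²) = √(172.9 + 3009) = 56.4 m/s.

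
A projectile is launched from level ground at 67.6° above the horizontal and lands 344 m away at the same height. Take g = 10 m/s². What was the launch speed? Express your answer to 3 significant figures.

On level ground, R = v₀² sin(2θ) / g, so v₀ = √(R g / sin 2θ).
sin(2 × 67.6°) = 0.7046.
v₀ = √(344 × 10 / 0.7046) = √4882 = 69.9 m/s.

69.9 m/s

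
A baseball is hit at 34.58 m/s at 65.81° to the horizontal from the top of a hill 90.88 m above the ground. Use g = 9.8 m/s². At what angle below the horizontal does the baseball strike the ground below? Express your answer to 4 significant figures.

v_x = 34.58 cos 65.81° = 14.170 m/s.
At impact |v_y| = √(v_y0² + 2 g h) = √(31.544² + 2×9.8×90.88) = 52.690 m/s.
Angle below horizontal = arctan(|v_y| / v_x) = arctan(52.690 / 14.170) = 74.95°.

74.95°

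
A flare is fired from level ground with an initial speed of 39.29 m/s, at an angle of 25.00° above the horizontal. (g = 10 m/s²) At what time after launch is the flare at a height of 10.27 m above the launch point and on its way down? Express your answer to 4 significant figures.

2.499 s

v_y0 = 39.29 sin 25.00° = 16.605 m/s.
Set y = v_y0 t − ½ g t² = 10.27: 5.000 t² − 16.605 t + 10.27 = 0.
t = [16.605 ± √(275.73 − 205.40)] / 10 = (16.605 ± 8.3863) / 10, giving t = 0.8219 s or t = 2.499 s.
On the way down corresponds to the larger root: t = 2.499 s.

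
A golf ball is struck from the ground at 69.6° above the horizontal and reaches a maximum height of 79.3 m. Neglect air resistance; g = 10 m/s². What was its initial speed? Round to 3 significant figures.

At maximum height v_y = 0, so (v₀ sin θ)² = 2 g H.
v₀ sin 69.6° = √(2 × 10 × 79.3) = 39.82 m/s.
v₀ = 39.82 / sin 69.6° = 39.82 / 0.9373 = 42.5 m/s.

42.5 m/s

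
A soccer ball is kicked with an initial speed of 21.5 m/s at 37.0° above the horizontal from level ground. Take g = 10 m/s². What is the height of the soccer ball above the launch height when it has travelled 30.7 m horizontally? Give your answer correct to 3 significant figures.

v_x = 21.5 cos 37.0° = 17.17 m/s, v_y0 = 21.5 sin 37.0° = 12.94 m/s.
Time to reach x = 30.7 m: t = x / v_x = 30.7 / 17.17 = 1.788 s.
y = v_y0 t − ½ g t² = 12.94×1.788 − 5.000×1.788² = 7.15 m.

7.15 m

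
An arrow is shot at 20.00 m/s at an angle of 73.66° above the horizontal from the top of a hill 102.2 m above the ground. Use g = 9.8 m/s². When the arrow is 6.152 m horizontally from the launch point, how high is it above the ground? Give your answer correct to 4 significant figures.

v_x = 20.00 cos 73.66° = 5.6267 m/s, v_y0 = 20.00 sin 73.66° = 19.192 m/s.
Time to reach x = 6.152 m: t = x / v_x = 6.152 / 5.6267 = 1.0934 s.
y = 102.2 + v_y0 t − ½ g t² = 102.2 + 19.192×1.0934 − 4.900×1.0934² = 117.3 m.

117.3 m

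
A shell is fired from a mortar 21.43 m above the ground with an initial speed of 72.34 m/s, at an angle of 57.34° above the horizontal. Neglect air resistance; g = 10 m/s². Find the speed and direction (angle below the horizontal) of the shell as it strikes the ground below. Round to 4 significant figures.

v_x = 72.34 cos 57.34° = 39.038 m/s (constant).
|v_y| at impact = √((60.902)² + 2×10×21.43) = 64.325 m/s.
Speed = √(39.038² + 64.325²) = 75.24 m/s; angle = arctan(64.325/39.038) = 58.75° below horizontal.

75.24 m/s at 58.75° below the horizontal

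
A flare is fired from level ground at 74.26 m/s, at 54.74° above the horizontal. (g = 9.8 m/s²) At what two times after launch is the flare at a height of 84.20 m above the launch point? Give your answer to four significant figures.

1.594 s and 10.78 s

v_y0 = 74.26 sin 54.74° = 60.636 m/s.
Set y = v_y0 t − ½ g t² = 84.20: 4.900 t² − 60.636 t + 84.20 = 0.
t = [60.636 ± √(3676.7 − 1650.3)] / 9.8 = (60.636 ± 45.016) / 9.8, giving t = 1.594 s or t = 10.78 s.
So the flare is at 84.20 m at t = 1.594 s (rising) and t = 10.78 s (falling).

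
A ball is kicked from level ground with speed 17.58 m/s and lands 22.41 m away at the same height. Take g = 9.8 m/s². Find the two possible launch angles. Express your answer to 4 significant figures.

Level-ground range: R = v₀² sin(2θ)/g ⇒ sin 2θ = R g / v₀² = 22.41×9.8/17.58² = 0.7106.
2θ = arcsin(0.7106) = 45.284° or 180° − 45.284° = 134.716°.
So θ = 22.64° or θ = 67.36°.

22.64° and 67.36°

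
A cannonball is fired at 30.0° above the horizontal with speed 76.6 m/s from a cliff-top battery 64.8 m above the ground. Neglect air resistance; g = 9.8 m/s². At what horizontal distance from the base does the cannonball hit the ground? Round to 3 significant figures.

613 m

Components: v_x = 76.6 cos 30.0° = 66.34 m/s, v_y = 76.6 sin 30.0° = 38.30 m/s.
Vertical: 0 = 64.8 + 38.30 t − ½(9.8) t² ⇒ 4.900 t² − 38.30 t − 64.8 = 0.
t = [38.30 + √(1467 + 1270)] / 9.800 = 9.247 s.
Horizontal: R = v_x · t = 66.34 × 9.247 = 613 m.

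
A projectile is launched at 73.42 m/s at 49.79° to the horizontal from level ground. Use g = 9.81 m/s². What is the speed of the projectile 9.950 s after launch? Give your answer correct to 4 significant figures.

63.03 m/s

v_x = 73.42 cos 49.79° = 47.399 m/s (constant).
v_y(t) = 73.42 sin 49.79° − g t = 56.070 − 9.81 × 9.950 = -41.539 m/s.
Speed = √(v_x² + v_y²) = √(2246.7 + 1725.5) = 63.03 m/s.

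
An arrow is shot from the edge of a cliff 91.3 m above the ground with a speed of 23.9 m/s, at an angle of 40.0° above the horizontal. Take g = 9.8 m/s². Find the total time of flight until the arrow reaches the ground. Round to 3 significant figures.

6.16 s

Vertical component: v_y = 23.9 sin 40.0° = 15.36 m/s.
Taking up as positive with launch at y = 91.3 m, landing at y = 0: 0 = 91.3 + 15.36 t − ½(9.8) t².
Solving 4.900 t² − 15.36 t − 91.3 = 0 gives t = [15.36 + √(15.36² + 4·4.900·91.3)] / 9.800 = 6.16 s.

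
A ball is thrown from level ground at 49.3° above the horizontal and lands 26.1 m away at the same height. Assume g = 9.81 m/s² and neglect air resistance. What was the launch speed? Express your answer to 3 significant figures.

16.1 m/s

On level ground, R = v₀² sin(2θ) / g, so v₀ = √(R g / sin 2θ).
sin(2 × 49.3°) = 0.9888.
v₀ = √(26.1 × 9.81 / 0.9888) = √258.9 = 16.1 m/s.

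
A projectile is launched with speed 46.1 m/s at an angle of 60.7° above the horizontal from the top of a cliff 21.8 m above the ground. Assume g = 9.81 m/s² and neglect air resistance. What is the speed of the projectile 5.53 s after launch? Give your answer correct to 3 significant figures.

26.6 m/s

v_x = 46.1 cos 60.7° = 22.56 m/s (constant).
v_y(t) = 46.1 sin 60.7° − g t = 40.20 − 9.81 × 5.53 = -14.05 m/s.
Speed = √(v_x² + v_y²) = √(509.0 + 197.4) = 26.6 m/s.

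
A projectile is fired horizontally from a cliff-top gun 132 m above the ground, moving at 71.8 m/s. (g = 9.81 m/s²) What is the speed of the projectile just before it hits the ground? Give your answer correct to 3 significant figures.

88.0 m/s

Fall time: t = √(2 × 132 / 9.81) = 5.188 s.
At impact: v_x = 71.8 m/s (unchanged), v_y = g t = 9.81 × 5.188 = 50.89 m/s.
Speed = √(v_x² + v_y²) = √(5155 + 2590) = 88.0 m/s.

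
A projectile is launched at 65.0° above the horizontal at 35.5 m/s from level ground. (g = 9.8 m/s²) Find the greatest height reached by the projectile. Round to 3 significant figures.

52.8 m

Vertical component of launch velocity: v_y = 35.5 sin 65.0° = 32.17 m/s.
At the highest point the vertical velocity is zero, so v_y² = 2 g h_max.
h_max = (32.17)² / (2 × 9.8) = 1035 / 19.60 = 52.8 m.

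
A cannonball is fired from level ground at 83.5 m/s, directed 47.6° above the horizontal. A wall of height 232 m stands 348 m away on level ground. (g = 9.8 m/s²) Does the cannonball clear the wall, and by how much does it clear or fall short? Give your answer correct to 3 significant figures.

v_x = 83.5 cos 47.6° = 56.30 m/s; v_y0 = 83.5 sin 47.6° = 61.66 m/s.
Time to reach the wall: t = 348 / 56.30 = 6.181 s.
Height at that point: y = 61.66×6.181 − 4.900×6.181² = 193.9 m.
That is 232 − 193.9 = 38.1 m below the top of the wall, so the cannonball does not clear it.

No — it falls 38.1 m short of clearing the wall.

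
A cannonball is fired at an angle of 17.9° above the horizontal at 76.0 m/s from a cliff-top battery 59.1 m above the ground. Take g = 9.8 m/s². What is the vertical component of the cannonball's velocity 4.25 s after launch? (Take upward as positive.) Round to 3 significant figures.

Initial vertical component: v_y0 = 76.0 sin 17.9° = 23.36 m/s.
v_y(t) = v_y0 − g t = 23.36 − 9.8 × 4.25 = -18.3 m/s.

-18.3 m/s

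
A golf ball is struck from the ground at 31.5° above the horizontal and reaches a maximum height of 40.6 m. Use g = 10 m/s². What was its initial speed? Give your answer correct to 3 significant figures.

54.5 m/s

At maximum height v_y = 0, so (v₀ sin θ)² = 2 g H.
v₀ sin 31.5° = √(2 × 10 × 40.6) = 28.50 m/s.
v₀ = 28.50 / sin 31.5° = 28.50 / 0.5225 = 54.5 m/s.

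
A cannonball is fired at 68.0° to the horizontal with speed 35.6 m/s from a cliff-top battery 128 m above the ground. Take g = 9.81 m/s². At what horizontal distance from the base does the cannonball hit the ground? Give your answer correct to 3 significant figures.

126 m

Components: v_x = 35.6 cos 68.0° = 13.34 m/s, v_y = 35.6 sin 68.0° = 33.01 m/s.
Vertical: 0 = 128 + 33.01 t − ½(9.81) t² ⇒ 4.905 t² − 33.01 t − 128 = 0.
t = [33.01 + √(1090 + 2511)] / 9.810 = 9.482 s.
Horizontal: R = v_x · t = 13.34 × 9.482 = 126 m.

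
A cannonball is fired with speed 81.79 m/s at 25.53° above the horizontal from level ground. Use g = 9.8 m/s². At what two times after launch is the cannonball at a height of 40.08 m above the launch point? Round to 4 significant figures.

v_y0 = 81.79 sin 25.53° = 35.250 m/s.
Set y = v_y0 t − ½ g t² = 40.08: 4.900 t² − 35.250 t + 40.08 = 0.
t = [35.250 ± √(1242.6 − 785.57)] / 9.8 = (35.250 ± 21.378) / 9.8, giving t = 1.416 s or t = 5.778 s.
So the cannonball is at 40.08 m at t = 1.416 s (rising) and t = 5.778 s (falling).

1.416 s and 5.778 s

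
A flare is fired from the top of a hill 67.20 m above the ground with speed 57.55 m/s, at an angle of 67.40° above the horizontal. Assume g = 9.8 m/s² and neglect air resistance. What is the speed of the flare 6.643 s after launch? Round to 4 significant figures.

v_x = 57.55 cos 67.40° = 22.116 m/s (constant).
v_y(t) = 57.55 sin 67.40° − g t = 53.131 − 9.8 × 6.643 = -11.970 m/s.
Speed = √(v_x² + v_y²) = √(489.12 + 143.28) = 25.15 m/s.

25.15 m/s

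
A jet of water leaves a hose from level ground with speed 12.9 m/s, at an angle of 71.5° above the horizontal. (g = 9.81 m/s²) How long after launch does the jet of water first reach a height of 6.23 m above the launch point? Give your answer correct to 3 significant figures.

0.713 s

v_y0 = 12.9 sin 71.5° = 12.23 m/s.
Set y = v_y0 t − ½ g t² = 6.23: 4.905 t² − 12.23 t + 6.23 = 0.
t = [12.23 ± √(149.6 − 122.2)] / 9.81 = (12.23 ± 5.235) / 9.81, giving t = 0.713 s or t = 1.78 s.
The jet of water is on the way up at the first time, so t = 0.713 s.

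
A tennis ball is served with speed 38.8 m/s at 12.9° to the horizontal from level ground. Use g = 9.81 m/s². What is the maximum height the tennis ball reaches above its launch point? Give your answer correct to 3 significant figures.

3.82 m

Vertical component of launch velocity: v_y = 38.8 sin 12.9° = 8.662 m/s.
At the highest point the vertical velocity is zero, so v_y² = 2 g h_max.
h_max = (8.662)² / (2 × 9.81) = 75.03 / 19.62 = 3.82 m.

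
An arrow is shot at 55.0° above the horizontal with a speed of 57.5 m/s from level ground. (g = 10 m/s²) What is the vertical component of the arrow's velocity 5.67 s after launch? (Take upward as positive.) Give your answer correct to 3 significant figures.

-9.60 m/s

Initial vertical component: v_y0 = 57.5 sin 55.0° = 47.10 m/s.
v_y(t) = v_y0 − g t = 47.10 − 10 × 5.67 = -9.60 m/s.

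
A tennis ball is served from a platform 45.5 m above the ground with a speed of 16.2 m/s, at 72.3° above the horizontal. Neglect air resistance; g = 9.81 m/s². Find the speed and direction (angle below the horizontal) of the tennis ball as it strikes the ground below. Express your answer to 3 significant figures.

34.0 m/s at 81.7° below the horizontal

v_x = 16.2 cos 72.3° = 4.925 m/s (constant).
|v_y| at impact = √((15.43)² + 2×9.81×45.5) = 33.63 m/s.
Speed = √(4.925² + 33.63²) = 34.0 m/s; angle = arctan(33.63/4.925) = 81.7° below horizontal.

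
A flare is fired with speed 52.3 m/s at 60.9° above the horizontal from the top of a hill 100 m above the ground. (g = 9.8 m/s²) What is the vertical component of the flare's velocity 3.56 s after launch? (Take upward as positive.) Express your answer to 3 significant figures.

10.8 m/s

Initial vertical component: v_y0 = 52.3 sin 60.9° = 45.70 m/s.
v_y(t) = v_y0 − g t = 45.70 − 9.8 × 3.56 = 10.8 m/s.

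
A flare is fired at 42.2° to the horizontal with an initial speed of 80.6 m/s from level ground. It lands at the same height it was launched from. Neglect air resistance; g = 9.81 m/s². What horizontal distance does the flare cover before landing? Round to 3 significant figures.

For level ground, R = v₀² sin(2θ) / g.
sin(2 × 42.2°) = sin 84.40° = 0.9952.
R = (80.6)² × 0.9952 / 9.81 = 659 m.

659 m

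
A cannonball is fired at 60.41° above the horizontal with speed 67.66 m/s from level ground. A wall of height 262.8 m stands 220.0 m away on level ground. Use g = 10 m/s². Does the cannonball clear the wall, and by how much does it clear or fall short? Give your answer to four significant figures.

v_x = 67.66 cos 60.41° = 33.410 m/s; v_y0 = 67.66 sin 60.41° = 58.836 m/s.
Time to reach the wall: t = 220.0 / 33.410 = 6.5849 s.
Height at that point: y = 58.836×6.5849 − 5.000×6.5849² = 170.62 m.
That is 262.8 − 170.62 = 92.18 m below the top of the wall, so the cannonball does not clear it.

No — it falls 92.18 m short of clearing the wall.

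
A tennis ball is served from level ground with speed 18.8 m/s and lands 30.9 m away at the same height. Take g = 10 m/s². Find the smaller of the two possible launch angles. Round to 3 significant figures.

30.5°

Level-ground range: R = v₀² sin(2θ)/g ⇒ sin 2θ = R g / v₀² = 30.9×10/18.8² = 0.8743.
2θ = arcsin(0.8743) = 60.96° or 180° − 60.96° = 119.04°.
So θ = 30.5° or θ = 59.5°.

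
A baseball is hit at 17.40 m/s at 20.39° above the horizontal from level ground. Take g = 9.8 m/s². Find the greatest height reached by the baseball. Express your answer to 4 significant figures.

Vertical component of launch velocity: v_y = 17.40 sin 20.39° = 6.0623 m/s.
At the highest point the vertical velocity is zero, so v_y² = 2 g h_max.
h_max = (6.0623)² / (2 × 9.8) = 36.751 / 19.60 = 1.875 m.

1.875 m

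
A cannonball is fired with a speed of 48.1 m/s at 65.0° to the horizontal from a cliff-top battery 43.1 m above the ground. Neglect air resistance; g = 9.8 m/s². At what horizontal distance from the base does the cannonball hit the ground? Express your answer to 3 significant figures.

199 m

Components: v_x = 48.1 cos 65.0° = 20.33 m/s, v_y = 48.1 sin 65.0° = 43.59 m/s.
Vertical: 0 = 43.1 + 43.59 t − ½(9.8) t² ⇒ 4.900 t² − 43.59 t − 43.1 = 0.
t = [43.59 + √(1900 + 844.8)] / 9.800 = 9.794 s.
Horizontal: R = v_x · t = 20.33 × 9.794 = 199 m.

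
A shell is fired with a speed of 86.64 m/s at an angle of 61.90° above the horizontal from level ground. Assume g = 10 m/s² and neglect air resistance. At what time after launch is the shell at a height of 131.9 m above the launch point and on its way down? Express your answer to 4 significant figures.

13.30 s

v_y0 = 86.64 sin 61.90° = 76.427 m/s.
Set y = v_y0 t − ½ g t² = 131.9: 5.000 t² − 76.427 t + 131.9 = 0.
t = [76.427 ± √(5841.1 − 2638.0)] / 10 = (76.427 ± 56.596) / 10, giving t = 1.983 s or t = 13.30 s.
On the way down corresponds to the larger root: t = 13.30 s.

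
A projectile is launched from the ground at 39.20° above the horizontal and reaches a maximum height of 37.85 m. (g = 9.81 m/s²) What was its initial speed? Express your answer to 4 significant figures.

At maximum height v_y = 0, so (v₀ sin θ)² = 2 g H.
v₀ sin 39.20° = √(2 × 9.81 × 37.85) = 27.251 m/s.
v₀ = 27.251 / sin 39.20° = 27.251 / 0.6320 = 43.12 m/s.

43.12 m/s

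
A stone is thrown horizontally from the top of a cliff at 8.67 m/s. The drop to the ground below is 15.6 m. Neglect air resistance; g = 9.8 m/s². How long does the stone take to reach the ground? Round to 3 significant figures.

The horizontal speed doesn't affect the fall. With v_y0 = 0, h = ½ g t².
t = √(2 × 15.6 / 9.8) = √3.184 = 1.78 s.

1.78 s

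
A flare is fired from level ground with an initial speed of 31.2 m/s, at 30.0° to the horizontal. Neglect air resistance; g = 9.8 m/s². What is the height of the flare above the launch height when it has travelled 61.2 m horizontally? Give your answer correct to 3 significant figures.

10.2 m

v_x = 31.2 cos 30.0° = 27.02 m/s, v_y0 = 31.2 sin 30.0° = 15.60 m/s.
Time to reach x = 61.2 m: t = x / v_x = 61.2 / 27.02 = 2.265 s.
y = v_y0 t − ½ g t² = 15.60×2.265 − 4.900×2.265² = 10.2 m.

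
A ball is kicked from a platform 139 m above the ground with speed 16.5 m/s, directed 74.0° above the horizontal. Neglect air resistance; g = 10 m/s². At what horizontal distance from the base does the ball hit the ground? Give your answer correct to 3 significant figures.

32.3 m

Components: v_x = 16.5 cos 74.0° = 4.548 m/s, v_y = 16.5 sin 74.0° = 15.86 m/s.
Vertical: 0 = 139 + 15.86 t − ½(10) t² ⇒ 5.000 t² − 15.86 t − 139 = 0.
t = [15.86 + √(251.5 + 2780)] / 10.00 = 7.092 s.
Horizontal: R = v_x · t = 4.548 × 7.092 = 32.3 m.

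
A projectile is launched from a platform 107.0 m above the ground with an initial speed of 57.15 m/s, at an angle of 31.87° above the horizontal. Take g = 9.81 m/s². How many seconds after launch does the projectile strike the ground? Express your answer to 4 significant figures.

8.668 s

Vertical component: v_y = 57.15 sin 31.87° = 30.175 m/s.
Taking up as positive with launch at y = 107.0 m, landing at y = 0: 0 = 107.0 + 30.175 t − ½(9.81) t².
Solving 4.905 t² − 30.175 t − 107.0 = 0 gives t = [30.175 + √(30.175² + 4·4.905·107.0)] / 9.810 = 8.668 s.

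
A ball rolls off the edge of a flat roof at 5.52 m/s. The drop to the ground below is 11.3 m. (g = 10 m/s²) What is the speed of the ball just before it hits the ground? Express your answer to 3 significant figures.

16.0 m/s

Fall time: t = √(2 × 11.3 / 10) = 1.503 s.
At impact: v_x = 5.52 m/s (unchanged), v_y = g t = 10 × 1.503 = 15.03 m/s.
Speed = √(v_x² + v_y²) = √(30.47 + 225.9) = 16.0 m/s.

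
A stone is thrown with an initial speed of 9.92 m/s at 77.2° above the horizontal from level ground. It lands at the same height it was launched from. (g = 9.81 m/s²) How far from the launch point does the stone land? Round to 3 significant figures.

4.33 m

Components: v_x = 9.92 cos 77.2° = 2.198 m/s, v_y = 9.92 sin 77.2° = 9.673 m/s.
Time of flight (same landing height): t = 2 v_y / g = 2 × 9.673 / 9.81 = 1.972 s.
Range: R = v_x · t = 2.198 × 1.972 = 4.33 m.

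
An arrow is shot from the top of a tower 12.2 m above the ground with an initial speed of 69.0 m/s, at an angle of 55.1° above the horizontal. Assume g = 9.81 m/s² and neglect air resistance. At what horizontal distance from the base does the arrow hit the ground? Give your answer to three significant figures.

Components: v_x = 69.0 cos 55.1° = 39.48 m/s, v_y = 69.0 sin 55.1° = 56.59 m/s.
Vertical: 0 = 12.2 + 56.59 t − ½(9.81) t² ⇒ 4.905 t² − 56.59 t − 12.2 = 0.
t = [56.59 + √(3202 + 239.4)] / 9.810 = 11.75 s.
Horizontal: R = v_x · t = 39.48 × 11.75 = 464 m.

464 m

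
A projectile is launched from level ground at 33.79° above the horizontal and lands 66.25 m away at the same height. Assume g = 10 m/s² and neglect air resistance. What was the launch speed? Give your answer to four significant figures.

26.77 m/s

On level ground, R = v₀² sin(2θ) / g, so v₀ = √(R g / sin 2θ).
sin(2 × 33.79°) = 0.9244.
v₀ = √(66.25 × 10 / 0.9244) = √716.68 = 26.77 m/s.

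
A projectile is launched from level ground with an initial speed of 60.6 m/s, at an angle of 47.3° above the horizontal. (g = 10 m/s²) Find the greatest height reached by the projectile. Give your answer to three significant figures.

99.2 m

Vertical component of launch velocity: v_y = 60.6 sin 47.3° = 44.54 m/s.
At the highest point the vertical velocity is zero, so v_y² = 2 g h_max.
h_max = (44.54)² / (2 × 10) = 1984 / 20.00 = 99.2 m.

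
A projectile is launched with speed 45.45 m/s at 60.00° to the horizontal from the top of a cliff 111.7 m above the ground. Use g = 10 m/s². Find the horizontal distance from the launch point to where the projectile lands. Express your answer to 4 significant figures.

Components: v_x = 45.45 cos 60.00° = 22.725 m/s, v_y = 45.45 sin 60.00° = 39.361 m/s.
Vertical: 0 = 111.7 + 39.361 t − ½(10) t² ⇒ 5.000 t² − 39.361 t − 111.7 = 0.
t = [39.361 + √(1549.3 + 2234.0)] / 10.00 = 10.087 s.
Horizontal: R = v_x · t = 22.725 × 10.087 = 229.2 m.

229.2 m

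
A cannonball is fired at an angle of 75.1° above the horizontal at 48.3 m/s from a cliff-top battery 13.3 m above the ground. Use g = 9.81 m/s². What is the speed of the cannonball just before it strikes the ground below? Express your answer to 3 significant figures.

50.9 m/s

v_x = 48.3 cos 75.1° = 12.42 m/s is unchanged throughout.
For the vertical component, v_y² = v_y0² + 2 g h = (46.68)² + 2×9.81×13.3 = 2440, so |v_y| = 49.40 m/s.
Impact speed = √(v_x² + v_y²) = √(154.3 + 2440) = 50.9 m/s.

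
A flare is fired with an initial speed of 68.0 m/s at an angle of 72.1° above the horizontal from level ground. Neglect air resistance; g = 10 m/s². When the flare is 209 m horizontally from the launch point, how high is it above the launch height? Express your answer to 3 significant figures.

147 m

v_x = 68.0 cos 72.1° = 20.90 m/s, v_y0 = 68.0 sin 72.1° = 64.71 m/s.
Time to reach x = 209 m: t = x / v_x = 209 / 20.90 = 10.00 s.
y = v_y0 t − ½ g t² = 64.71×10.00 − 5.000×10.00² = 147 m.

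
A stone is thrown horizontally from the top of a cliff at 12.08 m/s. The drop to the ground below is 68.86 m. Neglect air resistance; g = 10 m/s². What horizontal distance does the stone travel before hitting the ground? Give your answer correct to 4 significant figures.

44.83 m

Initial vertical velocity is zero, so the fall time comes from h = ½ g t²: t = √(2 × 68.86 / 10) = 3.7111 s.
Horizontal motion is uniform at 12.08 m/s, so x = 12.08 × 3.7111 = 44.83 m.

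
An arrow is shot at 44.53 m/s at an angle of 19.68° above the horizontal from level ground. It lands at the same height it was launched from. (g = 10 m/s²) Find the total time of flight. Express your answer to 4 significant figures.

Vertical component: v_y = 44.53 sin 19.68° = 14.996 m/s.
For a projectile landing at launch height, time of flight is t = 2 v_y / g = 2 × 14.996 / 10 = 2.999 s.

2.999 s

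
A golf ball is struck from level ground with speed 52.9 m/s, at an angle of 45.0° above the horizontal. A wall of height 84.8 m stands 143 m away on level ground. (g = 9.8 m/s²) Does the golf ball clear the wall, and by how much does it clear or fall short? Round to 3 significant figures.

No — it falls 13.4 m short of clearing the wall.

v_x = 52.9 cos 45.0° = 37.41 m/s; v_y0 = 52.9 sin 45.0° = 37.41 m/s.
Time to reach the wall: t = 143 / 37.41 = 3.823 s.
Height at that point: y = 37.41×3.823 − 4.900×3.823² = 71.40 m.
That is 84.8 − 71.40 = 13.4 m below the top of the wall, so the golf ball does not clear it.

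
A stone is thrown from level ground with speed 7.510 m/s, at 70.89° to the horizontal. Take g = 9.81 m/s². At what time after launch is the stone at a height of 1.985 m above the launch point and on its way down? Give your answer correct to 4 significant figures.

v_y0 = 7.510 sin 70.89° = 7.0961 m/s.
Set y = v_y0 t − ½ g t² = 1.985: 4.905 t² − 7.0961 t + 1.985 = 0.
t = [7.0961 ± √(50.355 − 38.946)] / 9.81 = (7.0961 ± 3.3777) / 9.81, giving t = 0.3790 s or t = 1.068 s.
On the way down corresponds to the larger root: t = 1.068 s.

1.068 s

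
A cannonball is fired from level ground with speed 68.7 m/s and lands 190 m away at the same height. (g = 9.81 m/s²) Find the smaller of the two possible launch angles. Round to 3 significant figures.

11.6°

Level-ground range: R = v₀² sin(2θ)/g ⇒ sin 2θ = R g / v₀² = 190×9.81/68.7² = 0.3949.
2θ = arcsin(0.3949) = 23.26° or 180° − 23.26° = 156.74°.
So θ = 11.6° or θ = 78.4°.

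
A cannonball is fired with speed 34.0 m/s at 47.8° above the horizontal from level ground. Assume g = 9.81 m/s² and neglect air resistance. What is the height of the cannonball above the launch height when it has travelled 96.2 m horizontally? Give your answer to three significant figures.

19.1 m

v_x = 34.0 cos 47.8° = 22.84 m/s, v_y0 = 34.0 sin 47.8° = 25.19 m/s.
Time to reach x = 96.2 m: t = x / v_x = 96.2 / 22.84 = 4.212 s.
y = v_y0 t − ½ g t² = 25.19×4.212 − 4.905×4.212² = 19.1 m.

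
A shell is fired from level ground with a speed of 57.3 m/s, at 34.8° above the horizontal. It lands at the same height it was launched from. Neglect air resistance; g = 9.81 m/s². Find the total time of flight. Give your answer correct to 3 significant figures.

Vertical component: v_y = 57.3 sin 34.8° = 32.70 m/s.
For a projectile landing at launch height, time of flight is t = 2 v_y / g = 2 × 32.70 / 9.81 = 6.67 s.

6.67 s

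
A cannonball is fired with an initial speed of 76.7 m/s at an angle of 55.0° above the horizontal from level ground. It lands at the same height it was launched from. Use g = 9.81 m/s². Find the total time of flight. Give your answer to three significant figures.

12.8 s

Vertical component: v_y = 76.7 sin 55.0° = 62.83 m/s.
For a projectile landing at launch height, time of flight is t = 2 v_y / g = 2 × 62.83 / 9.81 = 12.8 s.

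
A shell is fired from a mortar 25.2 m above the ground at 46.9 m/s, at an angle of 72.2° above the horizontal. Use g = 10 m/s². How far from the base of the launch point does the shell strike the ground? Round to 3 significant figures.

136 m

Components: v_x = 46.9 cos 72.2° = 14.34 m/s, v_y = 46.9 sin 72.2° = 44.65 m/s.
Vertical: 0 = 25.2 + 44.65 t − ½(10) t² ⇒ 5.000 t² − 44.65 t − 25.2 = 0.
t = [44.65 + √(1994 + 504.0)] / 10.00 = 9.463 s.
Horizontal: R = v_x · t = 14.34 × 9.463 = 136 m.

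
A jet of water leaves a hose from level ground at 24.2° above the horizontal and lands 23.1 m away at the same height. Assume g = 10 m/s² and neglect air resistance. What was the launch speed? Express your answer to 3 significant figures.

On level ground, R = v₀² sin(2θ) / g, so v₀ = √(R g / sin 2θ).
sin(2 × 24.2°) = 0.7478.
v₀ = √(23.1 × 10 / 0.7478) = √308.9 = 17.6 m/s.

17.6 m/s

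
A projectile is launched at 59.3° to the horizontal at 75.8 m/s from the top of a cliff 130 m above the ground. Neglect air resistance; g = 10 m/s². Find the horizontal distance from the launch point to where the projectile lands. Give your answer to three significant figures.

572 m

Components: v_x = 75.8 cos 59.3° = 38.70 m/s, v_y = 75.8 sin 59.3° = 65.18 m/s.
Vertical: 0 = 130 + 65.18 t − ½(10) t² ⇒ 5.000 t² − 65.18 t − 130 = 0.
t = [65.18 + √(4248 + 2600)] / 10.00 = 14.79 s.
Horizontal: R = v_x · t = 38.70 × 14.79 = 572 m.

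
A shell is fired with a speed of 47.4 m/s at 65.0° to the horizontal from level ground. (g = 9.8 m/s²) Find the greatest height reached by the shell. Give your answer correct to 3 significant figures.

Vertical component of launch velocity: v_y = 47.4 sin 65.0° = 42.96 m/s.
At the highest point the vertical velocity is zero, so v_y² = 2 g h_max.
h_max = (42.96)² / (2 × 9.8) = 1846 / 19.60 = 94.2 m.

94.2 m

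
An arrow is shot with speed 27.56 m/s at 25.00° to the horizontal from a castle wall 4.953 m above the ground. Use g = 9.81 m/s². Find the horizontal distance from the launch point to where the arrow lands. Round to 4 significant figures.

68.51 m

Components: v_x = 27.56 cos 25.00° = 24.978 m/s, v_y = 27.56 sin 25.00° = 11.647 m/s.
Vertical: 0 = 4.953 + 11.647 t − ½(9.81) t² ⇒ 4.905 t² − 11.647 t − 4.953 = 0.
t = [11.647 + √(135.65 + 97.178)] / 9.810 = 2.7427 s.
Horizontal: R = v_x · t = 24.978 × 2.7427 = 68.51 m.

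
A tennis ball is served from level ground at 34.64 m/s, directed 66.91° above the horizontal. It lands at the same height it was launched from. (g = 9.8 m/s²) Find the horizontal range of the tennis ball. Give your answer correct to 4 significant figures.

88.34 m

For level ground, R = v₀² sin(2θ) / g.
sin(2 × 66.91°) = sin 133.82° = 0.7215.
R = (34.64)² × 0.7215 / 9.8 = 88.34 m.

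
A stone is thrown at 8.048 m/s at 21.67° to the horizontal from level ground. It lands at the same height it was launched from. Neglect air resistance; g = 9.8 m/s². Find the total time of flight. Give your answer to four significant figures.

0.6065 s

Vertical component: v_y = 8.048 sin 21.67° = 2.9718 m/s.
For a projectile landing at launch height, time of flight is t = 2 v_y / g = 2 × 2.9718 / 9.8 = 0.6065 s.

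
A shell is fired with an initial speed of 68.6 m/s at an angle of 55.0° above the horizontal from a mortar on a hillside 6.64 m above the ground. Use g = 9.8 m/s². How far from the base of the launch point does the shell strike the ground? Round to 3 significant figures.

456 m

Components: v_x = 68.6 cos 55.0° = 39.35 m/s, v_y = 68.6 sin 55.0° = 56.19 m/s.
Vertical: 0 = 6.64 + 56.19 t − ½(9.8) t² ⇒ 4.900 t² − 56.19 t − 6.64 = 0.
t = [56.19 + √(3157 + 130.1)] / 9.800 = 11.58 s.
Horizontal: R = v_x · t = 39.35 × 11.58 = 456 m.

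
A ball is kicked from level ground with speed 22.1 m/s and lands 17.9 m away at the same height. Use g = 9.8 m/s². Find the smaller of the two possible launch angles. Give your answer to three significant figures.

Level-ground range: R = v₀² sin(2θ)/g ⇒ sin 2θ = R g / v₀² = 17.9×9.8/22.1² = 0.3592.
2θ = arcsin(0.3592) = 21.05° or 180° − 21.05° = 158.95°.
So θ = 10.5° or θ = 79.5°.

10.5°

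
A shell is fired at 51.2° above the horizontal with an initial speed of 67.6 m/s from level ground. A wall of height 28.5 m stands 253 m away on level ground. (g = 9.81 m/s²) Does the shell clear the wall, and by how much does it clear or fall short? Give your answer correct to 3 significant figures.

v_x = 67.6 cos 51.2° = 42.36 m/s; v_y0 = 67.6 sin 51.2° = 52.68 m/s.
Time to reach the wall: t = 253 / 42.36 = 5.973 s.
Height at that point: y = 52.68×5.973 − 4.905×5.973² = 139.7 m.
That is 139.7 − 28.5 = 111 m above the top of the wall, so the shell clears it.

Yes — it clears the wall by 111 m.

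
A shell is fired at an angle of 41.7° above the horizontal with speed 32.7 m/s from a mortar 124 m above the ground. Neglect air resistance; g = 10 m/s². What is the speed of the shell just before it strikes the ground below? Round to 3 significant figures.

59.6 m/s

v_x = 32.7 cos 41.7° = 24.42 m/s is unchanged throughout.
For the vertical component, v_y² = v_y0² + 2 g h = (21.75)² + 2×10×124 = 2953, so |v_y| = 54.34 m/s.
Impact speed = √(v_x² + v_y²) = √(596.3 + 2953) = 59.6 m/s.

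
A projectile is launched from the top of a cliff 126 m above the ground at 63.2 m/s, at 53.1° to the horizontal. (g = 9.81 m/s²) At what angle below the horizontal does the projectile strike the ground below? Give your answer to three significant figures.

v_x = 63.2 cos 53.1° = 37.95 m/s.
At impact |v_y| = √(v_y0² + 2 g h) = √(50.54² + 2×9.81×126) = 70.90 m/s.
Angle below horizontal = arctan(|v_y| / v_x) = arctan(70.90 / 37.95) = 61.8°.

61.8°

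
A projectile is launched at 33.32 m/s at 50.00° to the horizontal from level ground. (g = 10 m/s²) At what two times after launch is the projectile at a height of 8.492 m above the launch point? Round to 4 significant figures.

v_y0 = 33.32 sin 50.00° = 25.525 m/s.
Set y = v_y0 t − ½ g t² = 8.492: 5.000 t² − 25.525 t + 8.492 = 0.
t = [25.525 ± √(651.53 − 169.84)] / 10 = (25.525 ± 21.947) / 10, giving t = 0.3578 s or t = 4.747 s.
So the projectile is at 8.492 m at t = 0.3578 s (rising) and t = 4.747 s (falling).

0.3578 s and 4.747 s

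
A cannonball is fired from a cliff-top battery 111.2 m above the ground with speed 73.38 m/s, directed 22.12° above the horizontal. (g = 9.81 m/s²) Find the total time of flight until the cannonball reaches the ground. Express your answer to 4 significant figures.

8.349 s

Vertical component: v_y = 73.38 sin 22.12° = 27.631 m/s.
Taking up as positive with launch at y = 111.2 m, landing at y = 0: 0 = 111.2 + 27.631 t − ½(9.81) t².
Solving 4.905 t² − 27.631 t − 111.2 = 0 gives t = [27.631 + √(27.631² + 4·4.905·111.2)] / 9.810 = 8.349 s.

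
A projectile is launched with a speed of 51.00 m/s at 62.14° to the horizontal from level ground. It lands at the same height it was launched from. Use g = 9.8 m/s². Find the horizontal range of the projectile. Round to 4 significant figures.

For level ground, R = v₀² sin(2θ) / g.
sin(2 × 62.14°) = sin 124.28° = 0.8263.
R = (51.00)² × 0.8263 / 9.8 = 219.3 m.

219.3 m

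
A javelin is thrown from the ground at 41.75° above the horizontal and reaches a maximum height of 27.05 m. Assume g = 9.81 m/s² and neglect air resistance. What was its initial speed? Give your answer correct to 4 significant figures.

34.60 m/s

At maximum height v_y = 0, so (v₀ sin θ)² = 2 g H.
v₀ sin 41.75° = √(2 × 9.81 × 27.05) = 23.037 m/s.
v₀ = 23.037 / sin 41.75° = 23.037 / 0.6659 = 34.60 m/s.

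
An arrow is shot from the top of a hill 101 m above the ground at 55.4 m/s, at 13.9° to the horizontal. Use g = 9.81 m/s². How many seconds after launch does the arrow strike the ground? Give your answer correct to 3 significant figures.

6.09 s

Vertical component: v_y = 55.4 sin 13.9° = 13.31 m/s.
Taking up as positive with launch at y = 101 m, landing at y = 0: 0 = 101 + 13.31 t − ½(9.81) t².
Solving 4.905 t² − 13.31 t − 101 = 0 gives t = [13.31 + √(13.31² + 4·4.905·101)] / 9.810 = 6.09 s.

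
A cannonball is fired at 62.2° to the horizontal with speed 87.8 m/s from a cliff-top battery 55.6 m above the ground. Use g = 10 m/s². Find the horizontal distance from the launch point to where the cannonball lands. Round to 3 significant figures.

664 m

Components: v_x = 87.8 cos 62.2° = 40.95 m/s, v_y = 87.8 sin 62.2° = 77.67 m/s.
Vertical: 0 = 55.6 + 77.67 t − ½(10) t² ⇒ 5.000 t² − 77.67 t − 55.6 = 0.
t = [77.67 + √(6033 + 1112)] / 10.00 = 16.22 s.
Horizontal: R = v_x · t = 40.95 × 16.22 = 664 m.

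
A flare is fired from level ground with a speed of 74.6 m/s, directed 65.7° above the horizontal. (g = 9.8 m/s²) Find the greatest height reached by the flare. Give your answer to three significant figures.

236 m

Vertical component of launch velocity: v_y = 74.6 sin 65.7° = 67.99 m/s.
At the highest point the vertical velocity is zero, so v_y² = 2 g h_max.
h_max = (67.99)² / (2 × 9.8) = 4623 / 19.60 = 236 m.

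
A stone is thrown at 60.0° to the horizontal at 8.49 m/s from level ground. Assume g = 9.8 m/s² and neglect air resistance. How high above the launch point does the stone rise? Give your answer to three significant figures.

2.76 m

Vertical component of launch velocity: v_y = 8.49 sin 60.0° = 7.353 m/s.
At the highest point the vertical velocity is zero, so v_y² = 2 g h_max.
h_max = (7.353)² / (2 × 9.8) = 54.07 / 19.60 = 2.76 m.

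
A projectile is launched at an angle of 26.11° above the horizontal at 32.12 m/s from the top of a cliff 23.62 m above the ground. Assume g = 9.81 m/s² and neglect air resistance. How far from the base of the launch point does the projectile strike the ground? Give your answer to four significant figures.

Components: v_x = 32.12 cos 26.11° = 28.842 m/s, v_y = 32.12 sin 26.11° = 14.136 m/s.
Vertical: 0 = 23.62 + 14.136 t − ½(9.81) t² ⇒ 4.905 t² − 14.136 t − 23.62 = 0.
t = [14.136 + √(199.83 + 463.42)] / 9.810 = 4.0662 s.
Horizontal: R = v_x · t = 28.842 × 4.0662 = 117.3 m.

117.3 m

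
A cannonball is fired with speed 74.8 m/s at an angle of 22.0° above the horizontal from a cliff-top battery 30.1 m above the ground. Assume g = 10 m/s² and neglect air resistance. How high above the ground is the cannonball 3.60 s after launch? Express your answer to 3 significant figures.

v_y0 = 74.8 sin 22.0° = 28.02 m/s.
y(t) = 30.1 + v_y0 t − ½ g t² = 30.1 + 28.02×3.60 − ½×10×3.60² = 66.2 m.

66.2 m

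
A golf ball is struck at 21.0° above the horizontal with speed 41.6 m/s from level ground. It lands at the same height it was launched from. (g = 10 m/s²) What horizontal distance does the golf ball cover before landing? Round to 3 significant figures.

116 m

For level ground, R = v₀² sin(2θ) / g.
sin(2 × 21.0°) = sin 42.00° = 0.6691.
R = (41.6)² × 0.6691 / 10 = 116 m.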